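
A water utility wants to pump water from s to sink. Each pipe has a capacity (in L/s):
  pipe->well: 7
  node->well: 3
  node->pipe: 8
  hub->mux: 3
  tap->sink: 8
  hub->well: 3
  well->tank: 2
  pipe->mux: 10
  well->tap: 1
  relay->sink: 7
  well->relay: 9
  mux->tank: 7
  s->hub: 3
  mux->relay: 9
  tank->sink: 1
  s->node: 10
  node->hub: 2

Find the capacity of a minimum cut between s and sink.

9

Max flow = 9 (via 6 augmenting paths).
In the residual at optimum, the set reachable from s is {hub, mux, node, pipe, relay, s, tank, well}.
Cut edges: well->tap (cap 1), tank->sink (cap 1), relay->sink (cap 7). Sum = 9.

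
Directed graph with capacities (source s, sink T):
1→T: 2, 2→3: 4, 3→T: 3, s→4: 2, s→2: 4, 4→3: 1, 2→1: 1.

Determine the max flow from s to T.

4

Augment s→2→1→T: bottleneck 1. Total 1.
Augment s→2→3→T: bottleneck 3. Total 4.
No augmenting path remains in the residual graph.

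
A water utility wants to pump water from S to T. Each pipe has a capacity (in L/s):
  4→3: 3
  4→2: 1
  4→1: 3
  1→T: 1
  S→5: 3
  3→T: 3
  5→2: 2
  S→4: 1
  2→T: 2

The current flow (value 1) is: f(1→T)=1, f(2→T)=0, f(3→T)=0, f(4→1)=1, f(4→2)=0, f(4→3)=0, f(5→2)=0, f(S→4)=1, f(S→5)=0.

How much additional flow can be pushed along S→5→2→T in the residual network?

Residual capacities along the path: S→5: 3, 5→2: 2, 2→T: 2.
Minimum is 2.

2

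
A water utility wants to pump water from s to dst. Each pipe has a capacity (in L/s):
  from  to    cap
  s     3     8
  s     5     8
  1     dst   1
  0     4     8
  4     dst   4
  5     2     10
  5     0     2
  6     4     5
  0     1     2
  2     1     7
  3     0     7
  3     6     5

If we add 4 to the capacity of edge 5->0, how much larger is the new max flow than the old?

0

Original max flow = 5.
Edge 5->0 does not cross the min cut (source side {0, 1, 2, 3, 4, 5, 6, s}), so extra capacity there cannot help.
New max flow = 5. Increase = 0.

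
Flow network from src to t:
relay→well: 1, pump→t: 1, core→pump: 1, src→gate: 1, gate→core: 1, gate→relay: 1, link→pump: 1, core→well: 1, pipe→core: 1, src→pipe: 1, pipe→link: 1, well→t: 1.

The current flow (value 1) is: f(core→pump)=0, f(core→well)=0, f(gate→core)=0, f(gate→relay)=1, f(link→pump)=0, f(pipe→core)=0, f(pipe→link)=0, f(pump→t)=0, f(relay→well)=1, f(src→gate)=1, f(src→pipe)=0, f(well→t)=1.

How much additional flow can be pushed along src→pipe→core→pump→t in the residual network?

Residual capacities along the path: src→pipe: 1, pipe→core: 1, core→pump: 1, pump→t: 1.
Minimum is 1.

1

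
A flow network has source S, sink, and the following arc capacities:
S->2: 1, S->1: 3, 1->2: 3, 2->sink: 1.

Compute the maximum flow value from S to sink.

1

Augment S->2->sink: bottleneck 1. Total 1.
No augmenting path remains in the residual graph.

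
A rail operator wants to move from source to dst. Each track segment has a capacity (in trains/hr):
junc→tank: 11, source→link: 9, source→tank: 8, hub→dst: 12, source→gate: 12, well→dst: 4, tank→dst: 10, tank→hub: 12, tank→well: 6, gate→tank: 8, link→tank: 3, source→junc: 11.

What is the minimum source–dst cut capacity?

Max flow = 26 (via 5 augmenting paths).
In the residual at optimum, the set reachable from source is {gate, junc, link, source, tank, well}.
Cut edges: tank→hub (cap 12), tank→dst (cap 10), well→dst (cap 4). Sum = 26.

26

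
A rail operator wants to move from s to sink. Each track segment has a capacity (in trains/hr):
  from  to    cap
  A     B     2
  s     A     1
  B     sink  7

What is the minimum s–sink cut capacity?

1

Max flow = 1 (via 1 augmenting path).
In the residual at optimum, the set reachable from s is {s}.
Cut edges: s→A (cap 1). Sum = 1.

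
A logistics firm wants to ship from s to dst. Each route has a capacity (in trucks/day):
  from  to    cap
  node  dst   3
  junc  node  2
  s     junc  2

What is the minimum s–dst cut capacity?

2

Max flow = 2 (via 1 augmenting path).
In the residual at optimum, the set reachable from s is {s}.
Cut edges: s→junc (cap 2). Sum = 2.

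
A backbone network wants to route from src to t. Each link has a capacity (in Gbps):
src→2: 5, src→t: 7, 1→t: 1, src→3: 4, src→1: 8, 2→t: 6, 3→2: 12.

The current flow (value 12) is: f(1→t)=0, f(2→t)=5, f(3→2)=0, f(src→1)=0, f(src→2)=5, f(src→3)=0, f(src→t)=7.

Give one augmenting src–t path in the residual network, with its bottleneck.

Residual along src→1→t: src→1: 8, 1→t: 1.
Bottleneck = min = 1.

src→1→t, bottleneck 1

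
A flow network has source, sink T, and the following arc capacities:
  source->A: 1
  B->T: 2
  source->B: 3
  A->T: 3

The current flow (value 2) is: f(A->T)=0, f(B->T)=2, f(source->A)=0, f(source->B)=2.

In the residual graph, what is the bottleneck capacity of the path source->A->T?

1

Residual capacities along the path: source->A: 1, A->T: 3.
Minimum is 1.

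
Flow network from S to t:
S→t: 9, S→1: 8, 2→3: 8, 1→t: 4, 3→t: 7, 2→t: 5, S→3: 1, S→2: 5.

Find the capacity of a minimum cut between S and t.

19

Max flow = 19 (via 4 augmenting paths).
In the residual at optimum, the set reachable from S is {1, S}.
Cut edges: S→2 (cap 5), S→3 (cap 1), S→t (cap 9), 1→t (cap 4). Sum = 19.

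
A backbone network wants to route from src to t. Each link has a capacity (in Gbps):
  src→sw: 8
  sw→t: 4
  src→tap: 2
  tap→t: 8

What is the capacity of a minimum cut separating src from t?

Max flow = 6 (via 2 augmenting paths).
In the residual at optimum, the set reachable from src is {src, sw}.
Cut edges: src→tap (cap 2), sw→t (cap 4). Sum = 6.

6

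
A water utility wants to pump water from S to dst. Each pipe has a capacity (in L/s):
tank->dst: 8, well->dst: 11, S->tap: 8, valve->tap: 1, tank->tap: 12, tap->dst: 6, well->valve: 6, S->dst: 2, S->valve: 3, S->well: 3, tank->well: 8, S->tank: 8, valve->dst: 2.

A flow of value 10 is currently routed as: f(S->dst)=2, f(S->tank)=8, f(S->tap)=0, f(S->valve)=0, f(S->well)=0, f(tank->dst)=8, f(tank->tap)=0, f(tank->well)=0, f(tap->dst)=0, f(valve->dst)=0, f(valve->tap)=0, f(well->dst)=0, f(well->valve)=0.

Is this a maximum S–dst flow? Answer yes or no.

Residual path S->well->dst has bottleneck 3 > 0.
Pushing 3 along it raises the flow to 13, so the given flow is not maximum.

No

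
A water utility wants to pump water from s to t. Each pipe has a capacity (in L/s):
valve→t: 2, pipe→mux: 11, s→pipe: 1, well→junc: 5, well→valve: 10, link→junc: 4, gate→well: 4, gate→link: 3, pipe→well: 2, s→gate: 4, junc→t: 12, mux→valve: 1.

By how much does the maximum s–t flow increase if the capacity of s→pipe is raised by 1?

1

Original max flow = 5.
After raising cap(s→pipe), augmenting paths through that edge carry 1 more unit.
New max flow = 6. Increase = 1.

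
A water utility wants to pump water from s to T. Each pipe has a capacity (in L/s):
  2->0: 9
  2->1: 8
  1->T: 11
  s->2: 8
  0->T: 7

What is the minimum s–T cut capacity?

Max flow = 8 (via 2 augmenting paths).
In the residual at optimum, the set reachable from s is {s}.
Cut edges: s->2 (cap 8). Sum = 8.

8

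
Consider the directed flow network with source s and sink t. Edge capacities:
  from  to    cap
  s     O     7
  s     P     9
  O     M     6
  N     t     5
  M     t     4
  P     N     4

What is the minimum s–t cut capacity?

8

Max flow = 8 (via 2 augmenting paths).
In the residual at optimum, the set reachable from s is {M, O, P, s}.
Cut edges: P->N (cap 4), M->t (cap 4). Sum = 8.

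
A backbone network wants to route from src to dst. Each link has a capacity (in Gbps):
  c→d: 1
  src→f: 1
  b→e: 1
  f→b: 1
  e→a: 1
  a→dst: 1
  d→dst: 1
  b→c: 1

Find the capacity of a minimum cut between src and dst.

Max flow = 1 (via 1 augmenting path).
In the residual at optimum, the set reachable from src is {src}.
Cut edges: src→f (cap 1). Sum = 1.

1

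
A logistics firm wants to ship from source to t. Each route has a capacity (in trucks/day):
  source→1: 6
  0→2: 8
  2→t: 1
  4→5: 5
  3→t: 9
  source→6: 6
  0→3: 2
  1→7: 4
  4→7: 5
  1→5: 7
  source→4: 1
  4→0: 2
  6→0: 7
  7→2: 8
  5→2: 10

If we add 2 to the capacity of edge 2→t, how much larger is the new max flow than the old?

2

Original max flow = 3.
After raising cap(2→t), augmenting paths through that edge carry 2 more units.
New max flow = 5. Increase = 2.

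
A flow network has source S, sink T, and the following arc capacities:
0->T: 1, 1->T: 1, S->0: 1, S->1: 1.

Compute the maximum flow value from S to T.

2

Augment S->0->T: bottleneck 1. Total 1.
Augment S->1->T: bottleneck 1. Total 2.
No augmenting path remains in the residual graph.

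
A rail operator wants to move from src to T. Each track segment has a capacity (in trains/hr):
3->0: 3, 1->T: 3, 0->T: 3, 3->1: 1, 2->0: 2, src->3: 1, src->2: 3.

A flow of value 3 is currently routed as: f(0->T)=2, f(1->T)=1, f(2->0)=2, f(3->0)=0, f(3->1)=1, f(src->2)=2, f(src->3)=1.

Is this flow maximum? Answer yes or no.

Yes

Residual reachable from src: {2, src}; T is not reachable.
Saturated cut: src->3, 2->0 with total capacity 3 = current flow value. Flow is maximum.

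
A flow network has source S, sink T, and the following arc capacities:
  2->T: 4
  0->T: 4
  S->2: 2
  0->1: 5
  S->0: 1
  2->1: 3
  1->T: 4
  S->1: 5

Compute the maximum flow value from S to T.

Augment S->2->T: bottleneck 2. Total 2.
Augment S->0->T: bottleneck 1. Total 3.
Augment S->1->T: bottleneck 4. Total 7.
No augmenting path remains in the residual graph.

7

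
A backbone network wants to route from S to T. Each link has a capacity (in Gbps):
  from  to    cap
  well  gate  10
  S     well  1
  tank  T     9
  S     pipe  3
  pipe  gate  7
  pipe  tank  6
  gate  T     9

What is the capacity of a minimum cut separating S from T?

4

Max flow = 4 (via 2 augmenting paths).
In the residual at optimum, the set reachable from S is {S}.
Cut edges: S->well (cap 1), S->pipe (cap 3). Sum = 4.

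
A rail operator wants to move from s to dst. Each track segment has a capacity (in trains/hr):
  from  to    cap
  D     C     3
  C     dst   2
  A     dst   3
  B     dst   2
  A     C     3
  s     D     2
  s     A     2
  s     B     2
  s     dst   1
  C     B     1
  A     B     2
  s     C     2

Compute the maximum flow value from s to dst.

7

Augment s→dst: bottleneck 1. Total 1.
Augment s→A→dst: bottleneck 2. Total 3.
Augment s→C→dst: bottleneck 2. Total 5.
Augment s→B→dst: bottleneck 2. Total 7.
No augmenting path remains in the residual graph.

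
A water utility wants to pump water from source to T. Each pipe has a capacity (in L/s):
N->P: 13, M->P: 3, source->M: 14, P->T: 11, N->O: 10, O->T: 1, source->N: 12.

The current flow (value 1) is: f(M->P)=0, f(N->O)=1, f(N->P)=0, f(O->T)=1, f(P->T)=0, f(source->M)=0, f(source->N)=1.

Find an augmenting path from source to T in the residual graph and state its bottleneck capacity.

source->N->P->T, bottleneck 11

Residual along source->N->P->T: source->N: 11, N->P: 13, P->T: 11.
Bottleneck = min = 11.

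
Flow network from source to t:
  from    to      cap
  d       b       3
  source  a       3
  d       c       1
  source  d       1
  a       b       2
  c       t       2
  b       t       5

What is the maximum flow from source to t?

3

Augment source→a→b→t: bottleneck 2. Total 2.
Augment source→d→b→t: bottleneck 1. Total 3.
No augmenting path remains in the residual graph.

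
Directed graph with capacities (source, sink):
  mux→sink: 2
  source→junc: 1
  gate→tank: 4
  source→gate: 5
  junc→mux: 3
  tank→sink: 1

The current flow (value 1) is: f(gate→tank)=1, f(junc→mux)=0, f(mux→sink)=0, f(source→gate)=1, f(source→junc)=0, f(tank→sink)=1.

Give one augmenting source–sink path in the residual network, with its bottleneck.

source→junc→mux→sink, bottleneck 1

Residual along source→junc→mux→sink: source→junc: 1, junc→mux: 3, mux→sink: 2.
Bottleneck = min = 1.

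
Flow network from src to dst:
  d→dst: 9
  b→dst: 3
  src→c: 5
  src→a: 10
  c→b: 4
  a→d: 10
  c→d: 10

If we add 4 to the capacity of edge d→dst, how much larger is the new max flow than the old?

Original max flow = 12.
After raising cap(d→dst), augmenting paths through that edge carry 3 more units.
New max flow = 15. Increase = 3.

3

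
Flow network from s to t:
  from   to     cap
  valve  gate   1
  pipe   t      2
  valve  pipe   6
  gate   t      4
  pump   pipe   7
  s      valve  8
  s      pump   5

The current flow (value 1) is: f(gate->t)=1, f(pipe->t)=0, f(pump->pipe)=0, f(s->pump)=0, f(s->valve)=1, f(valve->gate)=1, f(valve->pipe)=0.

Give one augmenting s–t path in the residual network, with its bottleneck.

Residual along s->valve->pipe->t: s->valve: 7, valve->pipe: 6, pipe->t: 2.
Bottleneck = min = 2.

s->valve->pipe->t, bottleneck 2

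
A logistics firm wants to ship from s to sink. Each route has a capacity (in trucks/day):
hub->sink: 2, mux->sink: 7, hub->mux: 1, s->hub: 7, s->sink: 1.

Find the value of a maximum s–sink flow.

Augment s->sink: bottleneck 1. Total 1.
Augment s->hub->sink: bottleneck 2. Total 3.
Augment s->hub->mux->sink: bottleneck 1. Total 4.
No augmenting path remains in the residual graph.

4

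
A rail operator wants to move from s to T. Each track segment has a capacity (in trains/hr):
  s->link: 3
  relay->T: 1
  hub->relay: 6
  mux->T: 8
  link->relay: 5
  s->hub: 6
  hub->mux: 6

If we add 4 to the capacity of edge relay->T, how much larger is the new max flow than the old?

Original max flow = 7.
After raising cap(relay->T), augmenting paths through that edge carry 2 more units.
New max flow = 9. Increase = 2.

2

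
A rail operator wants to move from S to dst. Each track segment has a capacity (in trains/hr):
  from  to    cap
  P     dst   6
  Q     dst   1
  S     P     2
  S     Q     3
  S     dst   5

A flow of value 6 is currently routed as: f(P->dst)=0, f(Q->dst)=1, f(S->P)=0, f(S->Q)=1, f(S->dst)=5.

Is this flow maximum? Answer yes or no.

Residual path S->P->dst has bottleneck 2 > 0.
Pushing 2 along it raises the flow to 8, so the given flow is not maximum.

No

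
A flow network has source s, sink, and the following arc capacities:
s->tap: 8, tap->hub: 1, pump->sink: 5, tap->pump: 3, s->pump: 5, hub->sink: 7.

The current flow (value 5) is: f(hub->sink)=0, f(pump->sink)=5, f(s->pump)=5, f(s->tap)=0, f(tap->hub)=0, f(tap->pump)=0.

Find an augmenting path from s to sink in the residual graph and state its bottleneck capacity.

s->tap->hub->sink, bottleneck 1

Residual along s->tap->hub->sink: s->tap: 8, tap->hub: 1, hub->sink: 7.
Bottleneck = min = 1.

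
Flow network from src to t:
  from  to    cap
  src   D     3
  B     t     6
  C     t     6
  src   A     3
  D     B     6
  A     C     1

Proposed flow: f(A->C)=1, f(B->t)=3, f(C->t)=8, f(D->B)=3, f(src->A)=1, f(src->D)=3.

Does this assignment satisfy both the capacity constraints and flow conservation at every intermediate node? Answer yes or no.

No

Capacity violated on C->t: flow 8 > capacity 6.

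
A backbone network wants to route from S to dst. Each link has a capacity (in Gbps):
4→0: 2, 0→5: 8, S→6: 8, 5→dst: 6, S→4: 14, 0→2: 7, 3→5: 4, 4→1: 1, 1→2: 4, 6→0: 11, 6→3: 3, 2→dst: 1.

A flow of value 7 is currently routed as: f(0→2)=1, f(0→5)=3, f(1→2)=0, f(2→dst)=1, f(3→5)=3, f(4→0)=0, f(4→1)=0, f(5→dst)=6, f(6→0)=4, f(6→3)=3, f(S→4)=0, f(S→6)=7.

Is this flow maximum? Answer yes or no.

Residual reachable from S: {0, 1, 2, 3, 4, 5, 6, S}; dst is not reachable.
Saturated cut: 5→dst, 2→dst with total capacity 7 = current flow value. Flow is maximum.

Yes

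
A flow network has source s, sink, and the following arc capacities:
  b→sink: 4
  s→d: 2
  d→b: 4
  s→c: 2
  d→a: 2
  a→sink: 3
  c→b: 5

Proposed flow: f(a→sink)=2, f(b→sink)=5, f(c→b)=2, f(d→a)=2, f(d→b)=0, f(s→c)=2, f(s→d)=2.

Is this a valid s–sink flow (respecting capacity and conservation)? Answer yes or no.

Capacity violated on b→sink: flow 5 > capacity 4.

No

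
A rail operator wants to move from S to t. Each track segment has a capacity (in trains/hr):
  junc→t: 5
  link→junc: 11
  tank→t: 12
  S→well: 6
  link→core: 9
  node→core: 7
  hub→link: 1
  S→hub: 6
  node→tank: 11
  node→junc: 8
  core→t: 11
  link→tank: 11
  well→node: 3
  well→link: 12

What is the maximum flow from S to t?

7

Augment S→well→node→core→t: bottleneck 3. Total 3.
Augment S→well→link→junc→t: bottleneck 3. Total 6.
Augment S→hub→link→junc→t: bottleneck 1. Total 7.
No augmenting path remains in the residual graph.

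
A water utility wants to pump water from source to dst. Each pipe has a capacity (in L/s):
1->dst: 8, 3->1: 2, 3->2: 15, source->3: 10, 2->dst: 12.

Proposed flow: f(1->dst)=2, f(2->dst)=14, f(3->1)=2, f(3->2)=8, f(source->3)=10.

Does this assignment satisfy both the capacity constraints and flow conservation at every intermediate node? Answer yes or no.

No

Capacity violated on 2->dst: flow 14 > capacity 12.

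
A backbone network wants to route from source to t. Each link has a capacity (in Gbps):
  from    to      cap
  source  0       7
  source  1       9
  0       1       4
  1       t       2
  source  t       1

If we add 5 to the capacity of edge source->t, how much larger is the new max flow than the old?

Original max flow = 3.
After raising cap(source->t), augmenting paths through that edge carry 5 more units.
New max flow = 8. Increase = 5.

5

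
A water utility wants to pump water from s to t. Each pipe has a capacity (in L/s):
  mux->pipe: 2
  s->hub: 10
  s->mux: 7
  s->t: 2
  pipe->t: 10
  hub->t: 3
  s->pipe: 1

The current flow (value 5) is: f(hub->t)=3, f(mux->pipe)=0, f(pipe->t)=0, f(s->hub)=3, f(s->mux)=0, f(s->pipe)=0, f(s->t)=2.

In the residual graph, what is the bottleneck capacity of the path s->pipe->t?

1

Residual capacities along the path: s->pipe: 1, pipe->t: 10.
Minimum is 1.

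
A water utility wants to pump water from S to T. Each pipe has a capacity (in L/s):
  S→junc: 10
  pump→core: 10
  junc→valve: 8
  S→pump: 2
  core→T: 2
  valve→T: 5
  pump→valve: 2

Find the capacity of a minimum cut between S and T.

7

Max flow = 7 (via 2 augmenting paths).
In the residual at optimum, the set reachable from S is {S, junc, valve}.
Cut edges: S→pump (cap 2), valve→T (cap 5). Sum = 7.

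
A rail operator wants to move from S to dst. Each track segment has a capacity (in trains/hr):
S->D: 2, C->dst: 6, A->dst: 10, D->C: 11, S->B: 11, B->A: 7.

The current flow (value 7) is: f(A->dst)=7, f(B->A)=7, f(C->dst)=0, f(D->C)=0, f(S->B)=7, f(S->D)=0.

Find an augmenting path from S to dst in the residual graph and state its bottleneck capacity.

Residual along S->D->C->dst: S->D: 2, D->C: 11, C->dst: 6.
Bottleneck = min = 2.

S->D->C->dst, bottleneck 2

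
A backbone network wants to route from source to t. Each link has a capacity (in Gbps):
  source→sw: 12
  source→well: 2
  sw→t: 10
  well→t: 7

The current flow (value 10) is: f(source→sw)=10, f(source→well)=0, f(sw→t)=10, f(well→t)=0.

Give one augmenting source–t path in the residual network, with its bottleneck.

source→well→t, bottleneck 2

Residual along source→well→t: source→well: 2, well→t: 7.
Bottleneck = min = 2.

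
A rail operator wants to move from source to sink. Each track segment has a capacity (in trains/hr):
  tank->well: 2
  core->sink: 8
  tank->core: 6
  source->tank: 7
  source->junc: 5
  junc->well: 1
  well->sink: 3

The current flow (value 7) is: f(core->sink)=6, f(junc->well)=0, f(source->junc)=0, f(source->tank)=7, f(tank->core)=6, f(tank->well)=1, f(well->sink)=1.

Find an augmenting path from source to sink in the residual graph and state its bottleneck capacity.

source->junc->well->sink, bottleneck 1

Residual along source->junc->well->sink: source->junc: 5, junc->well: 1, well->sink: 2.
Bottleneck = min = 1.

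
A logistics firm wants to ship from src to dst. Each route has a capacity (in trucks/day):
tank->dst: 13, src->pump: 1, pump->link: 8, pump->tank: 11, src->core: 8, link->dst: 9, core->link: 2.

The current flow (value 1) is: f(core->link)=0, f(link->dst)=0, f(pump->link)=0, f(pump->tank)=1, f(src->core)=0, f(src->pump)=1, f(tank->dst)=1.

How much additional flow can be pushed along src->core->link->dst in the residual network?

2

Residual capacities along the path: src->core: 8, core->link: 2, link->dst: 9.
Minimum is 2.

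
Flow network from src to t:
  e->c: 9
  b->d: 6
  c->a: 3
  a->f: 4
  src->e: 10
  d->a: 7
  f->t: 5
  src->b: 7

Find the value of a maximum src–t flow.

Augment src->e->c->a->f->t: bottleneck 3. Total 3.
Augment src->b->d->a->f->t: bottleneck 1. Total 4.
No augmenting path remains in the residual graph.

4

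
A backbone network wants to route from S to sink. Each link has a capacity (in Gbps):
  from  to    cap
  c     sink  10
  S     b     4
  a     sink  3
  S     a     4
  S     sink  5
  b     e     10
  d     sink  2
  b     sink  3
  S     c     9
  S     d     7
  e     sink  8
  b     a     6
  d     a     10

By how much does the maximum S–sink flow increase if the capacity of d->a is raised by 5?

Original max flow = 23.
Edge d->a does not cross the min cut (source side {S, a, d}), so extra capacity there cannot help.
New max flow = 23. Increase = 0.

0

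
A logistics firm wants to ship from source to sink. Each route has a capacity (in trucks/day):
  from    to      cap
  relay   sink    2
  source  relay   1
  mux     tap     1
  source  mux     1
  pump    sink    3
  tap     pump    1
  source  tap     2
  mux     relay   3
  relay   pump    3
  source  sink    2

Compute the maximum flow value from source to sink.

Augment source->sink: bottleneck 2. Total 2.
Augment source->relay->sink: bottleneck 1. Total 3.
Augment source->mux->relay->sink: bottleneck 1. Total 4.
Augment source->tap->pump->sink: bottleneck 1. Total 5.
No augmenting path remains in the residual graph.

5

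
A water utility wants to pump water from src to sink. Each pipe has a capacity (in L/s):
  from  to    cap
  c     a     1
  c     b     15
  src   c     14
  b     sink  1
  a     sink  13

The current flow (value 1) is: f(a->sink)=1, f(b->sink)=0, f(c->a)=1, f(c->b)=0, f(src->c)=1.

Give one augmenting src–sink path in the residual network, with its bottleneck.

Residual along src->c->b->sink: src->c: 13, c->b: 15, b->sink: 1.
Bottleneck = min = 1.

src->c->b->sink, bottleneck 1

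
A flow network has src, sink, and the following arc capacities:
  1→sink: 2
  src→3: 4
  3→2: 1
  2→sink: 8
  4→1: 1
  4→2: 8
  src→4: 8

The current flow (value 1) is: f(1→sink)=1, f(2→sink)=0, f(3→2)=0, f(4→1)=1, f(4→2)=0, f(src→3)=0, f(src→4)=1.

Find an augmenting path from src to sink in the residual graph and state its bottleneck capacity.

src→4→2→sink, bottleneck 7

Residual along src→4→2→sink: src→4: 7, 4→2: 8, 2→sink: 8.
Bottleneck = min = 7.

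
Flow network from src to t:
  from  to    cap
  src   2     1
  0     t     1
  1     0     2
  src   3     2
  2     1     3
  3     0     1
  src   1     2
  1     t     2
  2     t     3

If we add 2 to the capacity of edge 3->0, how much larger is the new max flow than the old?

0

Original max flow = 4.
Even with extra capacity on 3->0, another cut of capacity 4 remains binding.
New max flow = 4. Increase = 0.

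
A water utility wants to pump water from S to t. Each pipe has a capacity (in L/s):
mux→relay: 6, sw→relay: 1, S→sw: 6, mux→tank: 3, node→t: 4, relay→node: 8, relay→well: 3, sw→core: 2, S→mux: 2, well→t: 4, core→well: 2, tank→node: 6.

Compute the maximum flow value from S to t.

Augment S→sw→core→well→t: bottleneck 2. Total 2.
Augment S→sw→relay→well→t: bottleneck 1. Total 3.
Augment S→mux→relay→well→t: bottleneck 1. Total 4.
Augment S→mux→relay→node→t: bottleneck 1. Total 5.
No augmenting path remains in the residual graph.

5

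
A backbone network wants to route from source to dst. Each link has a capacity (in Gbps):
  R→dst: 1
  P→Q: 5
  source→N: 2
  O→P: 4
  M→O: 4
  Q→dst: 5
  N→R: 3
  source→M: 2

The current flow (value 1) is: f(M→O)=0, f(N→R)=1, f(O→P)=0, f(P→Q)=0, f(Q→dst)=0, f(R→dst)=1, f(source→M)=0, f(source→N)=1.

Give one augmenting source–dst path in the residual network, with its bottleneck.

source→M→O→P→Q→dst, bottleneck 2

Residual along source→M→O→P→Q→dst: source→M: 2, M→O: 4, O→P: 4, P→Q: 5, Q→dst: 5.
Bottleneck = min = 2.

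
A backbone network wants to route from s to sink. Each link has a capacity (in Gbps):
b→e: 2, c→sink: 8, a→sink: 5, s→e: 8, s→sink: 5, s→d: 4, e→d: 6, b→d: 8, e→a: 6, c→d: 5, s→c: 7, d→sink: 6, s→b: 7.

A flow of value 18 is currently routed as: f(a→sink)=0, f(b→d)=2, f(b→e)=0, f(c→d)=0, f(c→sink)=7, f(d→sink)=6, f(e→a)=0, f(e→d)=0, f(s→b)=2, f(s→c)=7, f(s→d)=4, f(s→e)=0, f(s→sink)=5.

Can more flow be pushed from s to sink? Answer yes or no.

Yes

Residual path s→e→a→sink has bottleneck 5 > 0.
Pushing 5 along it raises the flow to 23, so the given flow is not maximum.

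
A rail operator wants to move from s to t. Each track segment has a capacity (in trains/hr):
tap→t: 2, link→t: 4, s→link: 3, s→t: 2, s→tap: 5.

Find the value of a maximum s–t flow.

Augment s→t: bottleneck 2. Total 2.
Augment s→link→t: bottleneck 3. Total 5.
Augment s→tap→t: bottleneck 2. Total 7.
No augmenting path remains in the residual graph.

7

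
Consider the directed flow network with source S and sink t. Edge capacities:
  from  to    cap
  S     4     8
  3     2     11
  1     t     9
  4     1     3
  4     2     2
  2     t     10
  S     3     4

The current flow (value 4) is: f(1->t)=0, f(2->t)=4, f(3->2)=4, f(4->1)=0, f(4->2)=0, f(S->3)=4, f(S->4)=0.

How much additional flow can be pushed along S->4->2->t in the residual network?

Residual capacities along the path: S->4: 8, 4->2: 2, 2->t: 6.
Minimum is 2.

2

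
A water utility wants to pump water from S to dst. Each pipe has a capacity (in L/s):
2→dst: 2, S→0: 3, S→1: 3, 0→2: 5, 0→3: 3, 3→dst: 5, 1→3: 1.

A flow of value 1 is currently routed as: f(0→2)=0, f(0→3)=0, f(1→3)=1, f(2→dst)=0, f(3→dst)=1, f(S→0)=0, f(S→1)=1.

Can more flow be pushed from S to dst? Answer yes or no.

Yes

Residual path S→0→3→dst has bottleneck 3 > 0.
Pushing 3 along it raises the flow to 4, so the given flow is not maximum.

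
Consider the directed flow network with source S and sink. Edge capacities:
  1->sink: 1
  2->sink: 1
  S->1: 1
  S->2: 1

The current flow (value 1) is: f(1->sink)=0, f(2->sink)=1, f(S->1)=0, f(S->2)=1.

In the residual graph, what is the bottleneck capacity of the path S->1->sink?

1

Residual capacities along the path: S->1: 1, 1->sink: 1.
Minimum is 1.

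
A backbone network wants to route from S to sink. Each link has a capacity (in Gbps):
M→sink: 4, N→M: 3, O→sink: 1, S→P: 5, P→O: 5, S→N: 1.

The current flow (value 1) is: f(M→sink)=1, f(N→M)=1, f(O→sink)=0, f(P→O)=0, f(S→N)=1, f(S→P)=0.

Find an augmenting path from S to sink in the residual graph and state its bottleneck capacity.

S→P→O→sink, bottleneck 1

Residual along S→P→O→sink: S→P: 5, P→O: 5, O→sink: 1.
Bottleneck = min = 1.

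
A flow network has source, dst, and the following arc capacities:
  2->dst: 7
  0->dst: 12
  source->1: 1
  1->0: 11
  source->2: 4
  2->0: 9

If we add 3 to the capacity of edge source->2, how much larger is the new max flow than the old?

3

Original max flow = 5.
After raising cap(source->2), augmenting paths through that edge carry 3 more units.
New max flow = 8. Increase = 3.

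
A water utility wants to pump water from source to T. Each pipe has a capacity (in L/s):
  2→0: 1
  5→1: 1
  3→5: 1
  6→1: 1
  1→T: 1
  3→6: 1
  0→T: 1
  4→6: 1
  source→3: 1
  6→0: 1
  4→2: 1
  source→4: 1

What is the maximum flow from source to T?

Augment source→3→5→1→T: bottleneck 1. Total 1.
Augment source→4→6→0→T: bottleneck 1. Total 2.
No augmenting path remains in the residual graph.

2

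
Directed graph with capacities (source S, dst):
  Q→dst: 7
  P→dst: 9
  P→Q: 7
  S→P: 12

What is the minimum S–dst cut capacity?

12

Max flow = 12 (via 2 augmenting paths).
In the residual at optimum, the set reachable from S is {S}.
Cut edges: S→P (cap 12). Sum = 12.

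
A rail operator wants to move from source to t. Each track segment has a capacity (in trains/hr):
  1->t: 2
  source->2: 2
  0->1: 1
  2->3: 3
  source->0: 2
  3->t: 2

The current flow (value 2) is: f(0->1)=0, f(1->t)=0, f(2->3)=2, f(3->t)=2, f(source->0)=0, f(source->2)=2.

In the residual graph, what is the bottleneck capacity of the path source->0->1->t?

1

Residual capacities along the path: source->0: 2, 0->1: 1, 1->t: 2.
Minimum is 1.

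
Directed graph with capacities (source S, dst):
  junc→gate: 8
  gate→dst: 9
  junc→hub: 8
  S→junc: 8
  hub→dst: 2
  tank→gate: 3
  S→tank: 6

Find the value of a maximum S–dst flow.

Augment S→tank→gate→dst: bottleneck 3. Total 3.
Augment S→junc→gate→dst: bottleneck 6. Total 9.
Augment S→junc→hub→dst: bottleneck 2. Total 11.
No augmenting path remains in the residual graph.

11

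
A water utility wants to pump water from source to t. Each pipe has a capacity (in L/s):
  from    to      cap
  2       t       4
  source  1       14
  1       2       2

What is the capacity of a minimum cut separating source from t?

2

Max flow = 2 (via 1 augmenting path).
In the residual at optimum, the set reachable from source is {1, source}.
Cut edges: 1->2 (cap 2). Sum = 2.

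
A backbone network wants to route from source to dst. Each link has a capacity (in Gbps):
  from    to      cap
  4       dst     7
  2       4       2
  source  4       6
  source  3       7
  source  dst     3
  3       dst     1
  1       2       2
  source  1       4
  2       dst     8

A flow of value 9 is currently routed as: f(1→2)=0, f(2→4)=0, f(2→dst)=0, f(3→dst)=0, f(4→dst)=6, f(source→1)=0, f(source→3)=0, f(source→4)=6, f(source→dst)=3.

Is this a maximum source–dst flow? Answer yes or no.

No

Residual path source→3→dst has bottleneck 1 > 0.
Pushing 1 along it raises the flow to 10, so the given flow is not maximum.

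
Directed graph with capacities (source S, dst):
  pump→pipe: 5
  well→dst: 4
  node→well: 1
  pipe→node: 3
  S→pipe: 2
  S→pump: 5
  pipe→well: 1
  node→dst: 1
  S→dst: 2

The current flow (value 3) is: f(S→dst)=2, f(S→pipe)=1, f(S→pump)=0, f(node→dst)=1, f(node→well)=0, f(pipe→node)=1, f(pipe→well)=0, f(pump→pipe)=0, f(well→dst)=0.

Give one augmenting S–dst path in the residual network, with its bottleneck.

S→pipe→well→dst, bottleneck 1

Residual along S→pipe→well→dst: S→pipe: 1, pipe→well: 1, well→dst: 4.
Bottleneck = min = 1.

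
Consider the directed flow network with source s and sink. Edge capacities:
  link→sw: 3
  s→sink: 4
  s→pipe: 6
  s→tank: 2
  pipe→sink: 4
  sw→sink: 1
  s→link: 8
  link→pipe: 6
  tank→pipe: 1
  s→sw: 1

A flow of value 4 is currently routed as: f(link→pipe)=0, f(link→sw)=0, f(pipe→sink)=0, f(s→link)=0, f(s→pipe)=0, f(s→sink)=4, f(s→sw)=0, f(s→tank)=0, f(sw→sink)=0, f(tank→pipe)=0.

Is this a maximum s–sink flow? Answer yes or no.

Residual path s→sw→sink has bottleneck 1 > 0.
Pushing 1 along it raises the flow to 5, so the given flow is not maximum.

No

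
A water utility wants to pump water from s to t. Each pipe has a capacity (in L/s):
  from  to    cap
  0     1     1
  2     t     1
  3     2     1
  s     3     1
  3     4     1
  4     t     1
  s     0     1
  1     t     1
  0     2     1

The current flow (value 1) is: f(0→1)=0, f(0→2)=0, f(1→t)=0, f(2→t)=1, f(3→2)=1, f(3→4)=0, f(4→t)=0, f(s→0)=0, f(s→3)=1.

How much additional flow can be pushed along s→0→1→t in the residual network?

1

Residual capacities along the path: s→0: 1, 0→1: 1, 1→t: 1.
Minimum is 1.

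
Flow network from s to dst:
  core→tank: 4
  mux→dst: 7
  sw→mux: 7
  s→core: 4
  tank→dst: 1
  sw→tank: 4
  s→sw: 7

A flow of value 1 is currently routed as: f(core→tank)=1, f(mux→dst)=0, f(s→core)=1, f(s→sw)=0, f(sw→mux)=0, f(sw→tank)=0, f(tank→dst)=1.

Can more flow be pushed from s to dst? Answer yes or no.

Residual path s→sw→mux→dst has bottleneck 7 > 0.
Pushing 7 along it raises the flow to 8, so the given flow is not maximum.

Yes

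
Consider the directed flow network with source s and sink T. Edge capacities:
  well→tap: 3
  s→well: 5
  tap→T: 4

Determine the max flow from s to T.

3

Augment s→well→tap→T: bottleneck 3. Total 3.
No augmenting path remains in the residual graph.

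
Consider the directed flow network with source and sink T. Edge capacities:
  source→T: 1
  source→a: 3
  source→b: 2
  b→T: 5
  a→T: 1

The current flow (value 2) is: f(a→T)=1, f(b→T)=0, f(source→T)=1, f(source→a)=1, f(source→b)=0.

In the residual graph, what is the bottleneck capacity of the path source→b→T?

2

Residual capacities along the path: source→b: 2, b→T: 5.
Minimum is 2.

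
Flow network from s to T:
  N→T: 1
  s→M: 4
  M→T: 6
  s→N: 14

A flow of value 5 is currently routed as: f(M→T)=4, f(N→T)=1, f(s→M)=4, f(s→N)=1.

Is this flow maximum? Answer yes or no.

Yes

Residual reachable from s: {N, s}; T is not reachable.
Saturated cut: s→M, N→T with total capacity 5 = current flow value. Flow is maximum.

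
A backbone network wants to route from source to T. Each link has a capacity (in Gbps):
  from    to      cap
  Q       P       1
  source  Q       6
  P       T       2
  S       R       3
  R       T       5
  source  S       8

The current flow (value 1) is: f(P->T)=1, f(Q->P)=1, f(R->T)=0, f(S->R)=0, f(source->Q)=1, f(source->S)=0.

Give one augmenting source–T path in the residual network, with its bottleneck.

Residual along source->S->R->T: source->S: 8, S->R: 3, R->T: 5.
Bottleneck = min = 3.

source->S->R->T, bottleneck 3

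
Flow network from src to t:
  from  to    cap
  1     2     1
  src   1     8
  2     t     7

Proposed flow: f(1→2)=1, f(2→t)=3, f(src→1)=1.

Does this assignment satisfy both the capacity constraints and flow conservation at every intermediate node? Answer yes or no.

Conservation fails at 2: inflow 1 ≠ outflow 3.

No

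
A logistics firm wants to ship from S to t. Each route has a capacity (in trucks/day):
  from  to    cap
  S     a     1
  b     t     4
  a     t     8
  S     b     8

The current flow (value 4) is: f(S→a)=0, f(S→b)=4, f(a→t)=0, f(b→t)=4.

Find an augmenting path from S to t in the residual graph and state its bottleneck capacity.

S→a→t, bottleneck 1

Residual along S→a→t: S→a: 1, a→t: 8.
Bottleneck = min = 1.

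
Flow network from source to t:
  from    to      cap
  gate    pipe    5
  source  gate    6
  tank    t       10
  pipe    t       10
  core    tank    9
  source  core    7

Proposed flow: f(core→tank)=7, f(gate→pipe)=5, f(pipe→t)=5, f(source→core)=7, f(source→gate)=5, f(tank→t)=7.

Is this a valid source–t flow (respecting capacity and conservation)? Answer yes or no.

Yes

Every edge has 0 ≤ f(e) ≤ cap(e).
At each intermediate node, inflow equals outflow.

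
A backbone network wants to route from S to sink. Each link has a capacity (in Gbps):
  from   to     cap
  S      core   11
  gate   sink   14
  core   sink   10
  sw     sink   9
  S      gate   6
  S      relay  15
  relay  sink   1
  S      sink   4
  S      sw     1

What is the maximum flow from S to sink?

Augment S->sink: bottleneck 4. Total 4.
Augment S->sw->sink: bottleneck 1. Total 5.
Augment S->gate->sink: bottleneck 6. Total 11.
Augment S->relay->sink: bottleneck 1. Total 12.
Augment S->core->sink: bottleneck 10. Total 22.
No augmenting path remains in the residual graph.

22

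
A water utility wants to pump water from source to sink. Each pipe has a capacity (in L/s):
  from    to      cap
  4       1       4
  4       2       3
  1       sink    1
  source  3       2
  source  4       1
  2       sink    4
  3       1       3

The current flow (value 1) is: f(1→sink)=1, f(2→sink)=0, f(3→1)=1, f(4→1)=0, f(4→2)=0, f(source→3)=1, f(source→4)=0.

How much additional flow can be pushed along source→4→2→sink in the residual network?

1

Residual capacities along the path: source→4: 1, 4→2: 3, 2→sink: 4.
Minimum is 1.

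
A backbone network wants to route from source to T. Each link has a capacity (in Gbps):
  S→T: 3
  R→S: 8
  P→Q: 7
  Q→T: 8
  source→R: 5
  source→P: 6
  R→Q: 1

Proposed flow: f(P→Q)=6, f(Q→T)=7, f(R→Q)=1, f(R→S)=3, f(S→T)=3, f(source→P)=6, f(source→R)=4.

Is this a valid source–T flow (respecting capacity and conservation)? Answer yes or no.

Every edge has 0 ≤ f(e) ≤ cap(e).
At each intermediate node, inflow equals outflow.

Yes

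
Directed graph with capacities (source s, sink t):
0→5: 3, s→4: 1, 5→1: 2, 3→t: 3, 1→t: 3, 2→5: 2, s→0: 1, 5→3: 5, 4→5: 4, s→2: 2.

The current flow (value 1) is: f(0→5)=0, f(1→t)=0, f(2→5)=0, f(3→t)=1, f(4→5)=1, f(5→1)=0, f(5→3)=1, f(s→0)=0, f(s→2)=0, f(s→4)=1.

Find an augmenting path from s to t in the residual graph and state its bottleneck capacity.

s→2→5→3→t, bottleneck 2

Residual along s→2→5→3→t: s→2: 2, 2→5: 2, 5→3: 4, 3→t: 2.
Bottleneck = min = 2.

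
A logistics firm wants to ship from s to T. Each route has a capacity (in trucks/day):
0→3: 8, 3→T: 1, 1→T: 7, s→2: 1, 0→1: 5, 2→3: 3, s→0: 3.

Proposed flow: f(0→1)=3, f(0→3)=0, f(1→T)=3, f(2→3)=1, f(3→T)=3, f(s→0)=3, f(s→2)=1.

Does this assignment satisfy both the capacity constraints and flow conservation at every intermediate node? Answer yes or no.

Capacity violated on 3→T: flow 3 > capacity 1.

No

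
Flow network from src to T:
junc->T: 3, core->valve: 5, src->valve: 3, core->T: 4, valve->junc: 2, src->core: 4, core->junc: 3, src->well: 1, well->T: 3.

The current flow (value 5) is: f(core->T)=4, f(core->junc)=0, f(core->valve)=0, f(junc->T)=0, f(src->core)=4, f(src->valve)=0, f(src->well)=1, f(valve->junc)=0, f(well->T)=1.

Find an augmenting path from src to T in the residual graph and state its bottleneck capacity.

Residual along src->valve->junc->T: src->valve: 3, valve->junc: 2, junc->T: 3.
Bottleneck = min = 2.

src->valve->junc->T, bottleneck 2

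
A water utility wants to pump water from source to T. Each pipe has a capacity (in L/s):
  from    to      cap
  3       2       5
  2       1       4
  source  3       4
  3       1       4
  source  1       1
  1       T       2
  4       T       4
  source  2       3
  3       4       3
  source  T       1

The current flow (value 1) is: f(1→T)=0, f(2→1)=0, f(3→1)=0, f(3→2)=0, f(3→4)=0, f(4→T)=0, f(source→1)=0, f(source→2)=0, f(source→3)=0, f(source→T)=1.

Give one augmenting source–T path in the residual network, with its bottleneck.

Residual along source→1→T: source→1: 1, 1→T: 2.
Bottleneck = min = 1.

source→1→T, bottleneck 1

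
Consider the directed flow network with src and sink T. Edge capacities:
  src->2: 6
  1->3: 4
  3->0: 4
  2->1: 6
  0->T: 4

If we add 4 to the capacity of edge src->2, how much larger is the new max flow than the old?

0

Original max flow = 4.
Edge src->2 does not cross the min cut (source side {1, 2, src}), so extra capacity there cannot help.
New max flow = 4. Increase = 0.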